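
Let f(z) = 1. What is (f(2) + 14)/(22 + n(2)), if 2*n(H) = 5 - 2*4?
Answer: 30/41 ≈ 0.73171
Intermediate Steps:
n(H) = -3/2 (n(H) = (5 - 2*4)/2 = (5 - 8)/2 = (1/2)*(-3) = -3/2)
(f(2) + 14)/(22 + n(2)) = (1 + 14)/(22 - 3/2) = 15/(41/2) = 15*(2/41) = 30/41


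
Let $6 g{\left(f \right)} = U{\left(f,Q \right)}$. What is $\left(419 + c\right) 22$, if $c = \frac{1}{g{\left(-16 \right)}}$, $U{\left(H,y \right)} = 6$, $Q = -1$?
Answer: $9240$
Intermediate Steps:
$g{\left(f \right)} = 1$ ($g{\left(f \right)} = \frac{1}{6} \cdot 6 = 1$)
$c = 1$ ($c = 1^{-1} = 1$)
$\left(419 + c\right) 22 = \left(419 + 1\right) 22 = 420 \cdot 22 = 9240$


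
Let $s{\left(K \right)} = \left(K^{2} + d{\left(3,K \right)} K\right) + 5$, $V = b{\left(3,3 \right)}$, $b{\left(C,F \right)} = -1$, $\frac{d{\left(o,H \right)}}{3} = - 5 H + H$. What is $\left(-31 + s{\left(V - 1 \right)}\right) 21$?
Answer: $-1470$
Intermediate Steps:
$d{\left(o,H \right)} = - 12 H$ ($d{\left(o,H \right)} = 3 \left(- 5 H + H\right) = 3 \left(- 4 H\right) = - 12 H$)
$V = -1$
$s{\left(K \right)} = 5 - 11 K^{2}$ ($s{\left(K \right)} = \left(K^{2} + - 12 K K\right) + 5 = \left(K^{2} - 12 K^{2}\right) + 5 = - 11 K^{2} + 5 = 5 - 11 K^{2}$)
$\left(-31 + s{\left(V - 1 \right)}\right) 21 = \left(-31 + \left(5 - 11 \left(-1 - 1\right)^{2}\right)\right) 21 = \left(-31 + \left(5 - 11 \left(-2\right)^{2}\right)\right) 21 = \left(-31 + \left(5 - 44\right)\right) 21 = \left(-31 - 39\right) 21 = \left(-70\right) 21 = -1470$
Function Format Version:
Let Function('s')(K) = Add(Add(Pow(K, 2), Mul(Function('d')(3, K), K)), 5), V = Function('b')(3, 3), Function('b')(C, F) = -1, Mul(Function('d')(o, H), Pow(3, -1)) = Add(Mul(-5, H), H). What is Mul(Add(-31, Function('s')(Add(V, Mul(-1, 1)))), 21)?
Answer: -1470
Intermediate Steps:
Function('d')(o, H) = Mul(-12, H) (Function('d')(o, H) = Mul(3, Add(Mul(-5, H), H)) = Mul(3, Mul(-4, H)) = Mul(-12, H))
V = -1
Function('s')(K) = Add(5, Mul(-11, Pow(K, 2))) (Function('s')(K) = Add(Add(Pow(K, 2), Mul(Mul(-12, K), K)), 5) = Add(Add(Pow(K, 2), Mul(-12, Pow(K, 2))), 5) = Add(Mul(-11, Pow(K, 2)), 5) = Add(5, Mul(-11, Pow(K, 2))))
Mul(Add(-31, Function('s')(Add(V, Mul(-1, 1)))), 21) = Mul(Add(-31, Add(5, Mul(-11, Pow(Add(-1, Mul(-1, 1)), 2)))), 21) = Mul(Add(-31, Add(5, Mul(-11, Pow(Add(-1, -1), 2)))), 21) = Mul(Add(-31, Add(5, Mul(-11, Pow(-2, 2)))), 21) = Mul(Add(-31, Add(5, Mul(-11, 4))), 21) = Mul(Add(-31, Add(5, -44)), 21) = Mul(Add(-31, -39), 21) = Mul(-70, 21) = -1470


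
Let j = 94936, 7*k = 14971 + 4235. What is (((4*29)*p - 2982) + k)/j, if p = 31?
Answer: 2938/83069 ≈ 0.035368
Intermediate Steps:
k = 19206/7 (k = (14971 + 4235)/7 = (1/7)*19206 = 19206/7 ≈ 2743.7)
(((4*29)*p - 2982) + k)/j = (((4*29)*31 - 2982) + 19206/7)/94936 = ((116*31 - 2982) + 19206/7)*(1/94936) = ((3596 - 2982) + 19206/7)*(1/94936) = (614 + 19206/7)*(1/94936) = (23504/7)*(1/94936) = 2938/83069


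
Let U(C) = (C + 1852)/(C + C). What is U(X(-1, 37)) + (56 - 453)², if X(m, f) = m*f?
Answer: 11661251/74 ≈ 1.5758e+5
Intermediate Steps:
X(m, f) = f*m
U(C) = (1852 + C)/(2*C) (U(C) = (1852 + C)/((2*C)) = (1852 + C)*(1/(2*C)) = (1852 + C)/(2*C))
U(X(-1, 37)) + (56 - 453)² = (1852 + 37*(-1))/(2*((37*(-1)))) + (56 - 453)² = (½)*(1852 - 37)/(-37) + (-397)² = (½)*(-1/37)*1815 + 157609 = -1815/74 + 157609 = 11661251/74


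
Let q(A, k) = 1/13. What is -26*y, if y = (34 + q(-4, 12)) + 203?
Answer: -6164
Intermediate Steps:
q(A, k) = 1/13
y = 3082/13 (y = (34 + 1/13) + 203 = 443/13 + 203 = 3082/13 ≈ 237.08)
-26*y = -26*3082/13 = -6164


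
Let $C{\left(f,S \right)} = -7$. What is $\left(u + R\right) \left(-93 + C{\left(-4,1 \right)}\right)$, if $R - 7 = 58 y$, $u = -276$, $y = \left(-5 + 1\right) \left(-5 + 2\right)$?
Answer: $-42700$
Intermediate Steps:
$y = 12$ ($y = \left(-4\right) \left(-3\right) = 12$)
$R = 703$ ($R = 7 + 58 \cdot 12 = 7 + 696 = 703$)
$\left(u + R\right) \left(-93 + C{\left(-4,1 \right)}\right) = \left(-276 + 703\right) \left(-93 - 7\right) = 427 \left(-100\right) = -42700$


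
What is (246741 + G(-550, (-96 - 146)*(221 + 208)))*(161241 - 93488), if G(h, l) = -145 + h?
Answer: 16670354638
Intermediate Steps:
(246741 + G(-550, (-96 - 146)*(221 + 208)))*(161241 - 93488) = (246741 + (-145 - 550))*(161241 - 93488) = (246741 - 695)*67753 = 246046*67753 = 16670354638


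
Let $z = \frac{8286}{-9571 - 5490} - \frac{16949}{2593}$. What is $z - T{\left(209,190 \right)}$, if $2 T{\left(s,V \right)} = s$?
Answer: $- \frac{8715622131}{78106346} \approx -111.59$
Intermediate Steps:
$T{\left(s,V \right)} = \frac{s}{2}$
$z = - \frac{276754487}{39053173}$ ($z = \frac{8286}{-15061} - \frac{16949}{2593} = 8286 \left(- \frac{1}{15061}\right) - \frac{16949}{2593} = - \frac{8286}{15061} - \frac{16949}{2593} = - \frac{276754487}{39053173} \approx -7.0866$)
$z - T{\left(209,190 \right)} = - \frac{276754487}{39053173} - \frac{1}{2} \cdot 209 = - \frac{276754487}{39053173} - \frac{209}{2} = - \frac{8715622131}{78106346}$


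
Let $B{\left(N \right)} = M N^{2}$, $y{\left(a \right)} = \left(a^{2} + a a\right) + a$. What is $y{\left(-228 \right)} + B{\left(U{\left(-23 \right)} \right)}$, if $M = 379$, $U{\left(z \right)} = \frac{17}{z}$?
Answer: $\frac{54987991}{529} \approx 1.0395 \cdot 10^{5}$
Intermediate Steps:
$y{\left(a \right)} = a + 2 a^{2}$ ($y{\left(a \right)} = \left(a^{2} + a^{2}\right) + a = 2 a^{2} + a = a + 2 a^{2}$)
$B{\left(N \right)} = 379 N^{2}$
$y{\left(-228 \right)} + B{\left(U{\left(-23 \right)} \right)} = - 228 \left(1 + 2 \left(-228\right)\right) + 379 \left(\frac{17}{-23}\right)^{2} = - 228 \left(1 - 456\right) + 379 \left(17 \left(- \frac{1}{23}\right)\right)^{2} = \left(-228\right) \left(-455\right) + 379 \left(- \frac{17}{23}\right)^{2} = 103740 + 379 \cdot \frac{289}{529} = 103740 + \frac{109531}{529} = \frac{54987991}{529}$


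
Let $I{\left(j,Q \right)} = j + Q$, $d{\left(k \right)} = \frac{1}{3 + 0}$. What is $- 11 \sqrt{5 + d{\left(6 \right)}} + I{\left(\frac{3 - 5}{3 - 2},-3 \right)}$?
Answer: $-5 - \frac{44 \sqrt{3}}{3} \approx -30.403$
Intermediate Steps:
$d{\left(k \right)} = \frac{1}{3}$
$I{\left(j,Q \right)} = Q + j$
$- 11 \sqrt{5 + d{\left(6 \right)}} + I{\left(\frac{3 - 5}{3 - 2},-3 \right)} = - 11 \sqrt{5 + \frac{1}{3}} - \left(3 - \frac{3 - 5}{3 - 2}\right) = - 11 \sqrt{\frac{16}{3}} - \left(3 + \frac{2}{1}\right) = - 11 \frac{4 \sqrt{3}}{3} - 5 = - \frac{44 \sqrt{3}}{3} - 5 = -5 - \frac{44 \sqrt{3}}{3}$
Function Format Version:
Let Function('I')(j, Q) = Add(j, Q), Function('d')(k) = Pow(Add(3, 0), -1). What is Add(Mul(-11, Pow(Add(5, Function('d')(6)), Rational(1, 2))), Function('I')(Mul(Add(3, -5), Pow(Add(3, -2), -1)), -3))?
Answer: Add(-5, Mul(Rational(-44, 3), Pow(3, Rational(1, 2)))) ≈ -30.403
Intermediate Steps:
Function('d')(k) = Rational(1, 3) (Function('d')(k) = Pow(3, -1) = Rational(1, 3))
Function('I')(j, Q) = Add(Q, j)
Add(Mul(-11, Pow(Add(5, Function('d')(6)), Rational(1, 2))), Function('I')(Mul(Add(3, -5), Pow(Add(3, -2), -1)), -3)) = Add(Mul(-11, Pow(Add(5, Rational(1, 3)), Rational(1, 2))), Add(-3, Mul(Add(3, -5), Pow(Add(3, -2), -1)))) = Add(Mul(-11, Pow(Rational(16, 3), Rational(1, 2))), Add(-3, Mul(-2, Pow(1, -1)))) = Add(Mul(-11, Mul(Rational(4, 3), Pow(3, Rational(1, 2)))), Add(-3, Mul(-2, 1))) = Add(Mul(Rational(-44, 3), Pow(3, Rational(1, 2))), Add(-3, -2)) = Add(Mul(Rational(-44, 3), Pow(3, Rational(1, 2))), -5) = Add(-5, Mul(Rational(-44, 3), Pow(3, Rational(1, 2))))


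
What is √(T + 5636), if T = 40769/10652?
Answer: 3*√17775655487/5326 ≈ 75.099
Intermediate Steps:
T = 40769/10652 (T = 40769*(1/10652) = 40769/10652 ≈ 3.8274)
√(T + 5636) = √(40769/10652 + 5636) = √(60075441/10652) = 3*√17775655487/5326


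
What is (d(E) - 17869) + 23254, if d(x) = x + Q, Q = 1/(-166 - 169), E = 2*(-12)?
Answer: 1795934/335 ≈ 5361.0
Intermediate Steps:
E = -24
Q = -1/335 (Q = 1/(-335) = -1/335 ≈ -0.0029851)
d(x) = -1/335 + x (d(x) = x - 1/335 = -1/335 + x)
(d(E) - 17869) + 23254 = ((-1/335 - 24) - 17869) + 23254 = (-8041/335 - 17869) + 23254 = -5994156/335 + 23254 = 1795934/335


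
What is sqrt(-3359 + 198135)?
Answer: 2*sqrt(48694) ≈ 441.33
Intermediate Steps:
sqrt(-3359 + 198135) = sqrt(194776) = 2*sqrt(48694)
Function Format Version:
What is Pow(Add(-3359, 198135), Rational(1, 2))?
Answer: Mul(2, Pow(48694, Rational(1, 2))) ≈ 441.33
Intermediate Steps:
Pow(Add(-3359, 198135), Rational(1, 2)) = Pow(194776, Rational(1, 2)) = Mul(2, Pow(48694, Rational(1, 2)))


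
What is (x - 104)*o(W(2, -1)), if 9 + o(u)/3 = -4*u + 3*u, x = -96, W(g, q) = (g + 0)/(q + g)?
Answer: 6600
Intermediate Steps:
W(g, q) = g/(g + q)
o(u) = -27 - 3*u (o(u) = -27 + 3*(-4*u + 3*u) = -27 + 3*(-u) = -27 - 3*u)
(x - 104)*o(W(2, -1)) = (-96 - 104)*(-27 - 6/(2 - 1)) = -200*(-27 - 6/1) = -200*(-27 - 6) = -200*(-33) = 6600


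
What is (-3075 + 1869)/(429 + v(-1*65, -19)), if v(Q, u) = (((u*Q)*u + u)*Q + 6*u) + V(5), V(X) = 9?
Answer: -201/254464 ≈ -0.00078990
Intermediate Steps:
v(Q, u) = 9 + 6*u + Q*(u + Q*u²) (v(Q, u) = (((u*Q)*u + u)*Q + 6*u) + 9 = (((Q*u)*u + u)*Q + 6*u) + 9 = ((Q*u² + u)*Q + 6*u) + 9 = ((u + Q*u²)*Q + 6*u) + 9 = (Q*(u + Q*u²) + 6*u) + 9 = (6*u + Q*(u + Q*u²)) + 9 = 9 + 6*u + Q*(u + Q*u²))
(-3075 + 1869)/(429 + v(-1*65, -19)) = (-3075 + 1869)/(429 + (9 + 6*(-19) - 1*65*(-19) + (-1*65)²*(-19)²)) = -1206/(429 + (9 - 114 - 65*(-19) + (-65)²*361)) = -1206/(429 + (9 - 114 + 1235 + 4225*361)) = -1206/(429 + (9 - 114 + 1235 + 1525225)) = -1206/(429 + 1526355) = -1206/1526784 = -1206*1/1526784 = -201/254464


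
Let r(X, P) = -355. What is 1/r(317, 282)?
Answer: -1/355 ≈ -0.0028169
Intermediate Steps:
1/r(317, 282) = 1/(-355) = -1/355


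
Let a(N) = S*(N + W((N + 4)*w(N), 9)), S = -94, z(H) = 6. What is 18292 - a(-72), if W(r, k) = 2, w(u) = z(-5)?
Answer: 11712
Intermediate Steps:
w(u) = 6
a(N) = -188 - 94*N (a(N) = -94*(N + 2) = -94*(2 + N) = -188 - 94*N)
18292 - a(-72) = 18292 - (-188 - 94*(-72)) = 18292 - (-188 + 6768) = 18292 - 1*6580 = 18292 - 6580 = 11712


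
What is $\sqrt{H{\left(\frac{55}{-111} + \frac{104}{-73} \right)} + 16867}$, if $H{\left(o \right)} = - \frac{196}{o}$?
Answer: $\frac{\sqrt{4107915824119}}{15559} \approx 130.27$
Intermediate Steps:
$\sqrt{H{\left(\frac{55}{-111} + \frac{104}{-73} \right)} + 16867} = \sqrt{- \frac{196}{\frac{55}{-111} + \frac{104}{-73}} + 16867} = \sqrt{- \frac{196}{55 \left(- \frac{1}{111}\right) + 104 \left(- \frac{1}{73}\right)} + 16867} = \sqrt{- \frac{196}{- \frac{55}{111} - \frac{104}{73}} + 16867} = \sqrt{- \frac{196}{- \frac{15559}{8103}} + 16867} = \sqrt{\left(-196\right) \left(- \frac{8103}{15559}\right) + 16867} = \sqrt{\frac{1588188}{15559} + 16867} = \sqrt{\frac{264021841}{15559}} = \frac{\sqrt{4107915824119}}{15559}$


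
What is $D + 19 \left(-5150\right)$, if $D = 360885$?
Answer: $263035$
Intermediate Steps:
$D + 19 \left(-5150\right) = 360885 + 19 \left(-5150\right) = 360885 - 97850 = 263035$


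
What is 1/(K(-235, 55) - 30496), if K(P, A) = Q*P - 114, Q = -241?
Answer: 1/26025 ≈ 3.8425e-5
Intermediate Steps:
K(P, A) = -114 - 241*P (K(P, A) = -241*P - 114 = -114 - 241*P)
1/(K(-235, 55) - 30496) = 1/((-114 - 241*(-235)) - 30496) = 1/((-114 + 56635) - 30496) = 1/(56521 - 30496) = 1/26025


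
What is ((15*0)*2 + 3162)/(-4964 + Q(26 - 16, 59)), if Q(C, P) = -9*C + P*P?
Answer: -3162/1573 ≈ -2.0102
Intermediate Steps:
Q(C, P) = P**2 - 9*C (Q(C, P) = -9*C + P**2 = P**2 - 9*C)
((15*0)*2 + 3162)/(-4964 + Q(26 - 16, 59)) = ((15*0)*2 + 3162)/(-4964 + (59**2 - 9*(26 - 16))) = (0*2 + 3162)/(-4964 + (3481 - 9*10)) = (0 + 3162)/(-4964 + (3481 - 90)) = 3162/(-4964 + 3391) = 3162/(-1573) = 3162*(-1/1573) = -3162/1573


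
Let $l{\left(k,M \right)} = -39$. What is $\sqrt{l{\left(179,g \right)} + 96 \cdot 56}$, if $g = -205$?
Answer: $3 \sqrt{593} \approx 73.055$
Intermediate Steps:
$\sqrt{l{\left(179,g \right)} + 96 \cdot 56} = \sqrt{-39 + 96 \cdot 56} = \sqrt{-39 + 5376} = \sqrt{5337} = 3 \sqrt{593}$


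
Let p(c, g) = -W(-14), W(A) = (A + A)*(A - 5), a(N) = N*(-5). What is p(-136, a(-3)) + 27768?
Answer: 27236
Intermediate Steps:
a(N) = -5*N
W(A) = 2*A*(-5 + A) (W(A) = (2*A)*(-5 + A) = 2*A*(-5 + A))
p(c, g) = -532 (p(c, g) = -2*(-14)*(-5 - 14) = -2*(-14)*(-19) = -1*532 = -532)
p(-136, a(-3)) + 27768 = -532 + 27768 = 27236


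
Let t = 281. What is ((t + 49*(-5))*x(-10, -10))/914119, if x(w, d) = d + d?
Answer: -720/914119 ≈ -0.00078764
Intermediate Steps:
x(w, d) = 2*d
((t + 49*(-5))*x(-10, -10))/914119 = ((281 + 49*(-5))*(2*(-10)))/914119 = ((281 - 245)*(-20))*(1/914119) = (36*(-20))*(1/914119) = -720*1/914119 = -720/914119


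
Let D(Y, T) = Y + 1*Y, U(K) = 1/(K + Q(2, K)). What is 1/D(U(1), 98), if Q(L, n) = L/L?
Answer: 1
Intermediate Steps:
Q(L, n) = 1
U(K) = 1/(1 + K) (U(K) = 1/(K + 1) = 1/(1 + K))
D(Y, T) = 2*Y (D(Y, T) = Y + Y = 2*Y)
1/D(U(1), 98) = 1/(2/(1 + 1)) = 1/(2/2) = 1/(2*(½)) = 1/1 = 1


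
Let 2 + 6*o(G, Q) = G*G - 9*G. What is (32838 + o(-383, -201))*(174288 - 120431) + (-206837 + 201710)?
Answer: 9348536536/3 ≈ 3.1162e+9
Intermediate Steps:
o(G, Q) = -⅓ - 3*G/2 + G²/6 (o(G, Q) = -⅓ + (G*G - 9*G)/6 = -⅓ + (G² - 9*G)/6 = -⅓ + (-3*G/2 + G²/6) = -⅓ - 3*G/2 + G²/6)
(32838 + o(-383, -201))*(174288 - 120431) + (-206837 + 201710) = (32838 + (-⅓ - 3/2*(-383) + (⅙)*(-383)²))*(174288 - 120431) + (-206837 + 201710) = (32838 + (-⅓ + 1149/2 + (⅙)*146689))*53857 - 5127 = (32838 + (-⅓ + 1149/2 + 146689/6))*53857 - 5127 = (32838 + 75067/3)*53857 - 5127 = (173581/3)*53857 - 5127 = 9348551917/3 - 5127 = 9348536536/3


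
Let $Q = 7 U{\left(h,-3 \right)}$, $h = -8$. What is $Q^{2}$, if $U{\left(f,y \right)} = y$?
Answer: $441$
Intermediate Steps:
$Q = -21$ ($Q = 7 \left(-3\right) = -21$)
$Q^{2} = \left(-21\right)^{2} = 441$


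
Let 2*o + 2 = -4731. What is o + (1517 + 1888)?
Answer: 2077/2 ≈ 1038.5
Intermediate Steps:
o = -4733/2 (o = -1 + (½)*(-4731) = -1 - 4731/2 = -4733/2 ≈ -2366.5)
o + (1517 + 1888) = -4733/2 + (1517 + 1888) = -4733/2 + 3405 = 2077/2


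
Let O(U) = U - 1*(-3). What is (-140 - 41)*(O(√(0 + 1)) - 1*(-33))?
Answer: -6697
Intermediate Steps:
O(U) = 3 + U (O(U) = U + 3 = 3 + U)
(-140 - 41)*(O(√(0 + 1)) - 1*(-33)) = (-140 - 41)*((3 + √(0 + 1)) - 1*(-33)) = -181*((3 + √1) + 33) = -181*((3 + 1) + 33) = -181*(4 + 33) = -181*37 = -6697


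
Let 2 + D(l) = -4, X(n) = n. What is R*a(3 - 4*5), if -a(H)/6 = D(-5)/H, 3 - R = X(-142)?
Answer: -5220/17 ≈ -307.06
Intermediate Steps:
R = 145 (R = 3 - 1*(-142) = 3 + 142 = 145)
D(l) = -6 (D(l) = -2 - 4 = -6)
a(H) = 36/H (a(H) = -(-36)/H = 36/H)
R*a(3 - 4*5) = 145*(36/(3 - 4*5)) = 145*(36/(3 - 20)) = 145*(36/(-17)) = 145*(36*(-1/17)) = 145*(-36/17) = -5220/17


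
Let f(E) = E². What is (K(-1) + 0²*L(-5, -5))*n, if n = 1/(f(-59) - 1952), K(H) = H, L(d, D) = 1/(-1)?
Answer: -1/1529 ≈ -0.00065402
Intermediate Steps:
L(d, D) = -1
n = 1/1529 (n = 1/((-59)² - 1952) = 1/(3481 - 1952) = 1/1529 ≈ 0.00065402)
(K(-1) + 0²*L(-5, -5))*n = (-1 + 0²*(-1))*(1/1529) = (-1 + 0*(-1))*(1/1529) = (-1 + 0)*(1/1529) = -1*1/1529 = -1/1529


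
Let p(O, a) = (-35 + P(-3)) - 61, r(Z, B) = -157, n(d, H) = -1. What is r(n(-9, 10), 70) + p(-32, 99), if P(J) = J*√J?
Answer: -253 - 3*I*√3 ≈ -253.0 - 5.1962*I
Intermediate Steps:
P(J) = J^(3/2)
p(O, a) = -96 - 3*I*√3 (p(O, a) = (-35 + (-3)^(3/2)) - 61 = (-35 - 3*I*√3) - 61 = -96 - 3*I*√3)
r(n(-9, 10), 70) + p(-32, 99) = -157 + (-96 - 3*I*√3) = -253 - 3*I*√3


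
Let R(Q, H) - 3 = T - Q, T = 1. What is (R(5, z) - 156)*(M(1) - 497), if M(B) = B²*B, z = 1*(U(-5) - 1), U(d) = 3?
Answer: 77872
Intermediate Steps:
z = 2 (z = 1*(3 - 1) = 1*2 = 2)
R(Q, H) = 4 - Q (R(Q, H) = 3 + (1 - Q) = 4 - Q)
M(B) = B³
(R(5, z) - 156)*(M(1) - 497) = ((4 - 1*5) - 156)*(1³ - 497) = ((4 - 5) - 156)*(1 - 497) = (-1 - 156)*(-496) = -157*(-496) = 77872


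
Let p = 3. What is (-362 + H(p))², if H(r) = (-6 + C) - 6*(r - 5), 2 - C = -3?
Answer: 123201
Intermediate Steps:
C = 5 (C = 2 - 1*(-3) = 2 + 3 = 5)
H(r) = 29 - 6*r (H(r) = (-6 + 5) - 6*(r - 5) = -1 - 6*(-5 + r) = -1 + (30 - 6*r) = 29 - 6*r)
(-362 + H(p))² = (-362 + (29 - 6*3))² = (-362 + (29 - 18))² = (-362 + 11)² = (-351)² = 123201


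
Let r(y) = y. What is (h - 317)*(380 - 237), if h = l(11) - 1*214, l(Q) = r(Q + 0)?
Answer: -74360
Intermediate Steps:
l(Q) = Q (l(Q) = Q + 0 = Q)
h = -203 (h = 11 - 1*214 = 11 - 214 = -203)
(h - 317)*(380 - 237) = (-203 - 317)*(380 - 237) = -520*143 = -74360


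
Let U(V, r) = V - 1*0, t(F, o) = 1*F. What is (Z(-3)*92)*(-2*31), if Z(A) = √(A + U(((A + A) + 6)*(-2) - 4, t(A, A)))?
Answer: -5704*I*√7 ≈ -15091.0*I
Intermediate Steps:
t(F, o) = F
U(V, r) = V (U(V, r) = V + 0 = V)
Z(A) = √(-16 - 3*A) (Z(A) = √(A + (((A + A) + 6)*(-2) - 4)) = √(A + ((2*A + 6)*(-2) - 4)) = √(A + ((6 + 2*A)*(-2) - 4)) = √(A + ((-12 - 4*A) - 4)) = √(A + (-16 - 4*A)) = √(-16 - 3*A))
(Z(-3)*92)*(-2*31) = (√(-16 - 3*(-3))*92)*(-2*31) = (√(-16 + 9)*92)*(-62) = (√(-7)*92)*(-62) = ((I*√7)*92)*(-62) = (92*I*√7)*(-62) = -5704*I*√7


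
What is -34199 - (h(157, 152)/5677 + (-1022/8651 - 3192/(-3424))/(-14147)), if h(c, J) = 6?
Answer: -1452809625787167989/42481054514276 ≈ -34199.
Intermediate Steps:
-34199 - (h(157, 152)/5677 + (-1022/8651 - 3192/(-3424))/(-14147)) = -34199 - (6/5677 + (-1022/8651 - 3192/(-3424))/(-14147)) = -34199 - (6*(1/5677) + (-1022*1/8651 - 3192*(-1/3424))*(-1/14147)) = -34199 - (6/5677 + (-1022/8651 + 399/428)*(-1/14147)) = -34199 - (6/5677 + (3014333/3702628)*(-1/14147)) = -34199 - (6/5677 - 430619/7483011188) = -34199 - 1*42453443065/42481054514276 = -34199 - 42453443065/42481054514276 = -1452809625787167989/42481054514276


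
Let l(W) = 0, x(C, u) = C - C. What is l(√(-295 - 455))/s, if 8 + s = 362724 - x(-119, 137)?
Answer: 0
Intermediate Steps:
x(C, u) = 0
s = 362716 (s = -8 + (362724 - 1*0) = -8 + (362724 + 0) = -8 + 362724 = 362716)
l(√(-295 - 455))/s = 0/362716 = 0*(1/362716) = 0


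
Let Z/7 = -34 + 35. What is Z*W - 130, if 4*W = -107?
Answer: -1269/4 ≈ -317.25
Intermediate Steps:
W = -107/4 (W = (1/4)*(-107) = -107/4 ≈ -26.750)
Z = 7 (Z = 7*(-34 + 35) = 7*1 = 7)
Z*W - 130 = 7*(-107/4) - 130 = -749/4 - 130 = -1269/4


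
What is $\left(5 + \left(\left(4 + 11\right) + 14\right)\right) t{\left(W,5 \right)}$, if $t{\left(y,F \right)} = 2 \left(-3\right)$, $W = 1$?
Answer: $-204$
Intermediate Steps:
$t{\left(y,F \right)} = -6$
$\left(5 + \left(\left(4 + 11\right) + 14\right)\right) t{\left(W,5 \right)} = \left(5 + \left(\left(4 + 11\right) + 14\right)\right) \left(-6\right) = \left(5 + \left(15 + 14\right)\right) \left(-6\right) = \left(5 + 29\right) \left(-6\right) = 34 \left(-6\right) = -204$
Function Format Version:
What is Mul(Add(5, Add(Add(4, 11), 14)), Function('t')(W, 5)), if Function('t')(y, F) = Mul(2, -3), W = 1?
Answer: -204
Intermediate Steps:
Function('t')(y, F) = -6
Mul(Add(5, Add(Add(4, 11), 14)), Function('t')(W, 5)) = Mul(Add(5, Add(Add(4, 11), 14)), -6) = Mul(Add(5, Add(15, 14)), -6) = Mul(Add(5, 29), -6) = Mul(34, -6) = -204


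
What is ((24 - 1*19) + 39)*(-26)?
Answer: -1144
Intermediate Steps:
((24 - 1*19) + 39)*(-26) = ((24 - 19) + 39)*(-26) = (5 + 39)*(-26) = 44*(-26) = -1144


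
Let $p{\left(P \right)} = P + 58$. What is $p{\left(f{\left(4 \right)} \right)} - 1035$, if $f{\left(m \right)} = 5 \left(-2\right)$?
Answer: $-987$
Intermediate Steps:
$f{\left(m \right)} = -10$
$p{\left(P \right)} = 58 + P$
$p{\left(f{\left(4 \right)} \right)} - 1035 = \left(58 - 10\right) - 1035 = 48 - 1035 = -987$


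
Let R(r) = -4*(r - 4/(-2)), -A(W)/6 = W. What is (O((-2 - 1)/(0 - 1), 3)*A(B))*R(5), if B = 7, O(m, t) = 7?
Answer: 8232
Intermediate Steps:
A(W) = -6*W
R(r) = -8 - 4*r (R(r) = -4*(r - 4*(-½)) = -4*(r + 2) = -4*(2 + r) = -8 - 4*r)
(O((-2 - 1)/(0 - 1), 3)*A(B))*R(5) = (7*(-6*7))*(-8 - 4*5) = (7*(-42))*(-8 - 20) = -294*(-28) = 8232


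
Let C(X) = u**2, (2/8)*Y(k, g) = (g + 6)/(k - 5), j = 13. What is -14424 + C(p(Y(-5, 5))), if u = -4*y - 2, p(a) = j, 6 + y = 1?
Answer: -14100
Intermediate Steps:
y = -5 (y = -6 + 1 = -5)
Y(k, g) = 4*(6 + g)/(-5 + k) (Y(k, g) = 4*((g + 6)/(k - 5)) = 4*((6 + g)/(-5 + k)) = 4*(6 + g)/(-5 + k))
p(a) = 13
u = 18 (u = -4*(-5) - 2 = 20 - 2 = 18)
C(X) = 324 (C(X) = 18**2 = 324)
-14424 + C(p(Y(-5, 5))) = -14424 + 324 = -14100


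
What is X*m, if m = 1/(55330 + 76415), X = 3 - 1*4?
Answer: -1/131745 ≈ -7.5904e-6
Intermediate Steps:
X = -1 (X = 3 - 4 = -1)
m = 1/131745 ≈ 7.5904e-6
X*m = -1*1/131745 = -1/131745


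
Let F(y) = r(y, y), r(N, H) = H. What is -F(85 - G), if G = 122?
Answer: 37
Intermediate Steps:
F(y) = y
-F(85 - G) = -(85 - 1*122) = -(85 - 122) = -1*(-37) = 37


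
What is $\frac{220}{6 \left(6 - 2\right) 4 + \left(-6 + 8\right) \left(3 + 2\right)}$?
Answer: $\frac{110}{53} \approx 2.0755$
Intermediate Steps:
$\frac{220}{6 \left(6 - 2\right) 4 + \left(-6 + 8\right) \left(3 + 2\right)} = \frac{220}{6 \cdot 4 \cdot 4 + 2 \cdot 5} = \frac{220}{6 \cdot 16 + 10} = \frac{220}{96 + 10} = \frac{220}{106} = 220 \cdot \frac{1}{106} = \frac{110}{53}$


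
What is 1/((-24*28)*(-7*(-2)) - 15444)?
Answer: -1/24852 ≈ -4.0238e-5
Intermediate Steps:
1/((-24*28)*(-7*(-2)) - 15444) = 1/(-672*14 - 15444) = 1/(-9408 - 15444) = 1/(-24852) = -1/24852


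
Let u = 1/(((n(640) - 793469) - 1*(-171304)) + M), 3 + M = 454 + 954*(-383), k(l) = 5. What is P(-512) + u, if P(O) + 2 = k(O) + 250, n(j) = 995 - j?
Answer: 249645472/986741 ≈ 253.00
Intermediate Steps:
M = -364931 (M = -3 + (454 + 954*(-383)) = -3 + (454 - 365382) = -3 - 364928 = -364931)
u = -1/986741 (u = 1/((((995 - 1*640) - 793469) - 1*(-171304)) - 364931) = 1/((((995 - 640) - 793469) + 171304) - 364931) = 1/(((355 - 793469) + 171304) - 364931) = 1/((-793114 + 171304) - 364931) = 1/(-621810 - 364931) = 1/(-986741) = -1/986741 ≈ -1.0134e-6)
P(O) = 253 (P(O) = -2 + (5 + 250) = -2 + 255 = 253)
P(-512) + u = 253 - 1/986741 = 249645472/986741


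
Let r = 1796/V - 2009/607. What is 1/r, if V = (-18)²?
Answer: 49167/109814 ≈ 0.44773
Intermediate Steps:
V = 324
r = 109814/49167 (r = 1796/324 - 2009/607 = 1796*(1/324) - 2009*1/607 = 449/81 - 2009/607 = 109814/49167 ≈ 2.2335)
1/r = 1/(109814/49167) = 49167/109814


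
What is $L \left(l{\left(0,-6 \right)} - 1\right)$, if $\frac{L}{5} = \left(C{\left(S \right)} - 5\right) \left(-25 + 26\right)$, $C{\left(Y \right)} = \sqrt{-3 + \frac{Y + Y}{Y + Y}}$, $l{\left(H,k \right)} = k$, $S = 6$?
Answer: $175 - 35 i \sqrt{2} \approx 175.0 - 49.497 i$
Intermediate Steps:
$C{\left(Y \right)} = i \sqrt{2}$ ($C{\left(Y \right)} = \sqrt{-3 + \frac{2 Y}{2 Y}} = \sqrt{-3 + 2 Y \frac{1}{2 Y}} = \sqrt{-3 + 1} = \sqrt{-2} = i \sqrt{2}$)
$L = -25 + 5 i \sqrt{2}$ ($L = 5 \left(i \sqrt{2} - 5\right) \left(-25 + 26\right) = 5 \left(-5 + i \sqrt{2}\right) 1 = 5 \left(-5 + i \sqrt{2}\right) = -25 + 5 i \sqrt{2} \approx -25.0 + 7.0711 i$)
$L \left(l{\left(0,-6 \right)} - 1\right) = \left(-25 + 5 i \sqrt{2}\right) \left(-6 - 1\right) = \left(-25 + 5 i \sqrt{2}\right) \left(-7\right) = 175 - 35 i \sqrt{2}$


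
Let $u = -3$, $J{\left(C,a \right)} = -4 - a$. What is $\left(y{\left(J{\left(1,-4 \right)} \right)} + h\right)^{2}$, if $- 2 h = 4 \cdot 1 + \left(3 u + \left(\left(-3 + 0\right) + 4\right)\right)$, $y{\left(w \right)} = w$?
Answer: $4$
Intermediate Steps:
$h = 2$ ($h = - \frac{4 \cdot 1 + \left(3 \left(-3\right) + \left(\left(-3 + 0\right) + 4\right)\right)}{2} = - \frac{4 + \left(-9 + \left(-3 + 4\right)\right)}{2} = - \frac{4 + \left(-9 + 1\right)}{2} = - \frac{4 - 8}{2} = \left(- \frac{1}{2}\right) \left(-4\right) = 2$)
$\left(y{\left(J{\left(1,-4 \right)} \right)} + h\right)^{2} = \left(\left(-4 - -4\right) + 2\right)^{2} = \left(\left(-4 + 4\right) + 2\right)^{2} = \left(0 + 2\right)^{2} = 2^{2} = 4$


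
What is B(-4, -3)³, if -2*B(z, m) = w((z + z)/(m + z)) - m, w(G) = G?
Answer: -24389/2744 ≈ -8.8881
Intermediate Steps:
B(z, m) = m/2 - z/(m + z) (B(z, m) = -((z + z)/(m + z) - m)/2 = -((2*z)/(m + z) - m)/2 = -(2*z/(m + z) - m)/2 = -(-m + 2*z/(m + z))/2 = m/2 - z/(m + z))
B(-4, -3)³ = ((-1*(-4) + (½)*(-3)*(-3 - 4))/(-3 - 4))³ = ((4 + (½)*(-3)*(-7))/(-7))³ = (-(4 + 21/2)/7)³ = (-⅐*29/2)³ = (-29/14)³ = -24389/2744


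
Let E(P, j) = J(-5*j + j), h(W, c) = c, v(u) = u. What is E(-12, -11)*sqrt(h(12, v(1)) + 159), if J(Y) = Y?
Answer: 176*sqrt(10) ≈ 556.56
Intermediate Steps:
E(P, j) = -4*j (E(P, j) = -5*j + j = -4*j)
E(-12, -11)*sqrt(h(12, v(1)) + 159) = (-4*(-11))*sqrt(1 + 159) = 44*sqrt(160) = 44*(4*sqrt(10)) = 176*sqrt(10)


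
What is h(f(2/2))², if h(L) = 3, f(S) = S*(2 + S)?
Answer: 9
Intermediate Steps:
h(f(2/2))² = 3² = 9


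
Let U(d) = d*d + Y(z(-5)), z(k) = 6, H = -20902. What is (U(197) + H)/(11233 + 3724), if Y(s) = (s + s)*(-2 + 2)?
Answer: 17907/14957 ≈ 1.1972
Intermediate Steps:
Y(s) = 0 (Y(s) = (2*s)*0 = 0)
U(d) = d² (U(d) = d*d + 0 = d² + 0 = d²)
(U(197) + H)/(11233 + 3724) = (197² - 20902)/(11233 + 3724) = (38809 - 20902)/14957 = 17907*(1/14957) = 17907/14957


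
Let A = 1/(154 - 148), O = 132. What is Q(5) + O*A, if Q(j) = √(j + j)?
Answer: 22 + √10 ≈ 25.162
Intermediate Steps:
Q(j) = √2*√j (Q(j) = √(2*j) = √2*√j)
A = ⅙ (A = 1/6 = ⅙ ≈ 0.16667)
Q(5) + O*A = √2*√5 + 132*(⅙) = √10 + 22 = 22 + √10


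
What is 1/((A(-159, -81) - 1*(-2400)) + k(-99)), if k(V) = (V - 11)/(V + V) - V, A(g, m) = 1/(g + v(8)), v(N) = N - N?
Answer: 477/1192285 ≈ 0.00040007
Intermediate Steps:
v(N) = 0
A(g, m) = 1/g (A(g, m) = 1/(g + 0) = 1/g)
k(V) = -V + (-11 + V)/(2*V) (k(V) = (-11 + V)/((2*V)) - V = (-11 + V)*(1/(2*V)) - V = (-11 + V)/(2*V) - V = -V + (-11 + V)/(2*V))
1/((A(-159, -81) - 1*(-2400)) + k(-99)) = 1/((1/(-159) - 1*(-2400)) + (½ - 1*(-99) - 11/2/(-99))) = 1/((-1/159 + 2400) + (½ + 99 - 11/2*(-1/99))) = 1/(381599/159 + (½ + 99 + 1/18)) = 1/(381599/159 + 896/9) = 1/(1192285/477) = 477/1192285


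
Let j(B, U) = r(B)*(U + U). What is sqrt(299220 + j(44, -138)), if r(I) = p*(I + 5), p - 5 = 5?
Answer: 6*sqrt(4555) ≈ 404.94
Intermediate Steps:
p = 10 (p = 5 + 5 = 10)
r(I) = 50 + 10*I (r(I) = 10*(I + 5) = 10*(5 + I) = 50 + 10*I)
j(B, U) = 2*U*(50 + 10*B) (j(B, U) = (50 + 10*B)*(U + U) = (50 + 10*B)*(2*U) = 2*U*(50 + 10*B))
sqrt(299220 + j(44, -138)) = sqrt(299220 + 20*(-138)*(5 + 44)) = sqrt(299220 + 20*(-138)*49) = sqrt(299220 - 135240) = sqrt(163980) = 6*sqrt(4555)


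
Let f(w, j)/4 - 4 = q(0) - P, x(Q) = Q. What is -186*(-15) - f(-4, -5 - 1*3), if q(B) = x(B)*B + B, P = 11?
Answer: 2818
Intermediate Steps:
q(B) = B + B**2 (q(B) = B*B + B = B**2 + B = B + B**2)
f(w, j) = -28 (f(w, j) = 16 + 4*(0*(1 + 0) - 1*11) = 16 + 4*(0*1 - 11) = 16 + 4*(0 - 11) = 16 + 4*(-11) = 16 - 44 = -28)
-186*(-15) - f(-4, -5 - 1*3) = -186*(-15) - 1*(-28) = 2790 + 28 = 2818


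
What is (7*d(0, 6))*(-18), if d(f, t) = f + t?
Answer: -756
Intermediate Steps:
(7*d(0, 6))*(-18) = (7*(0 + 6))*(-18) = (7*6)*(-18) = 42*(-18) = -756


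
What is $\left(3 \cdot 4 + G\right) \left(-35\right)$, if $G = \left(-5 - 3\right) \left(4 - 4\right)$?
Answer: $-420$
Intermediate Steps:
$G = 0$ ($G = \left(-8\right) 0 = 0$)
$\left(3 \cdot 4 + G\right) \left(-35\right) = \left(3 \cdot 4 + 0\right) \left(-35\right) = \left(12 + 0\right) \left(-35\right) = 12 \left(-35\right) = -420$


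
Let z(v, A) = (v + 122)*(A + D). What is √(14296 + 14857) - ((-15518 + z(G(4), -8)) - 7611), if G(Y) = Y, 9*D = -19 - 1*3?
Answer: 24445 + √29153 ≈ 24616.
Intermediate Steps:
D = -22/9 (D = (-19 - 1*3)/9 = (-19 - 3)/9 = (⅑)*(-22) = -22/9 ≈ -2.4444)
z(v, A) = (122 + v)*(-22/9 + A) (z(v, A) = (v + 122)*(A - 22/9) = (122 + v)*(-22/9 + A))
√(14296 + 14857) - ((-15518 + z(G(4), -8)) - 7611) = √(14296 + 14857) - ((-15518 + (-2684/9 + 122*(-8) - 22/9*4 - 8*4)) - 7611) = √29153 - ((-15518 + (-2684/9 - 976 - 88/9 - 32)) - 7611) = √29153 - ((-15518 - 1316) - 7611) = √29153 - (-16834 - 7611) = √29153 - 1*(-24445) = √29153 + 24445 = 24445 + √29153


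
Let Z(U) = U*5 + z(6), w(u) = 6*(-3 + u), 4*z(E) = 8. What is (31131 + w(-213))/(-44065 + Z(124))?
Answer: -1105/1609 ≈ -0.68676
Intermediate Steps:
z(E) = 2 (z(E) = (¼)*8 = 2)
w(u) = -18 + 6*u
Z(U) = 2 + 5*U (Z(U) = U*5 + 2 = 5*U + 2 = 2 + 5*U)
(31131 + w(-213))/(-44065 + Z(124)) = (31131 + (-18 + 6*(-213)))/(-44065 + (2 + 5*124)) = (31131 + (-18 - 1278))/(-44065 + (2 + 620)) = (31131 - 1296)/(-44065 + 622) = 29835/(-43443) = 29835*(-1/43443) = -1105/1609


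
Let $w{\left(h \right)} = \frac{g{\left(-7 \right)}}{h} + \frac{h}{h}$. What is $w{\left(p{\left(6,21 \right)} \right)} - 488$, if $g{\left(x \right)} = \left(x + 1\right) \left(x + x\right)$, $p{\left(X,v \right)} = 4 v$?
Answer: $-486$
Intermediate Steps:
$g{\left(x \right)} = 2 x \left(1 + x\right)$ ($g{\left(x \right)} = \left(1 + x\right) 2 x = 2 x \left(1 + x\right)$)
$w{\left(h \right)} = 1 + \frac{84}{h}$ ($w{\left(h \right)} = \frac{2 \left(-7\right) \left(1 - 7\right)}{h} + \frac{h}{h} = \frac{2 \left(-7\right) \left(-6\right)}{h} + 1 = \frac{84}{h} + 1 = 1 + \frac{84}{h}$)
$w{\left(p{\left(6,21 \right)} \right)} - 488 = \frac{84 + 4 \cdot 21}{4 \cdot 21} - 488 = \frac{84 + 84}{84} - 488 = \frac{1}{84} \cdot 168 - 488 = 2 - 488 = -486$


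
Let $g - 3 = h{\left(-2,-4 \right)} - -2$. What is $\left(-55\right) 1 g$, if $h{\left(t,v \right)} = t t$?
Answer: $-495$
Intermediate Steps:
$h{\left(t,v \right)} = t^{2}$
$g = 9$ ($g = 3 - \left(-2 - \left(-2\right)^{2}\right) = 3 + \left(4 + 2\right) = 3 + 6 = 9$)
$\left(-55\right) 1 g = \left(-55\right) 1 \cdot 9 = \left(-55\right) 9 = -495$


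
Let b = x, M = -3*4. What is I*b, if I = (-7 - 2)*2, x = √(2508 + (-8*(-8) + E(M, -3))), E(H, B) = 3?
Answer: -90*√103 ≈ -913.40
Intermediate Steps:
M = -12
x = 5*√103 (x = √(2508 + (-8*(-8) + 3)) = √(2508 + (64 + 3)) = √(2508 + 67) = √2575 = 5*√103 ≈ 50.744)
b = 5*√103 ≈ 50.744
I = -18 (I = -9*2 = -18)
I*b = -90*√103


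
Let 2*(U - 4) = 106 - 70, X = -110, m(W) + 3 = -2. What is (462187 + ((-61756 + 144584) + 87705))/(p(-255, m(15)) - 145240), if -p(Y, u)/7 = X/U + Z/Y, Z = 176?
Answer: -161343600/37026043 ≈ -4.3576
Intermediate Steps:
m(W) = -5 (m(W) = -3 - 2 = -5)
U = 22 (U = 4 + (106 - 70)/2 = 4 + (½)*36 = 4 + 18 = 22)
p(Y, u) = 35 - 1232/Y (p(Y, u) = -7*(-110/22 + 176/Y) = -7*(-110*1/22 + 176/Y) = -7*(-5 + 176/Y) = 35 - 1232/Y)
(462187 + ((-61756 + 144584) + 87705))/(p(-255, m(15)) - 145240) = (462187 + ((-61756 + 144584) + 87705))/((35 - 1232/(-255)) - 145240) = (462187 + (82828 + 87705))/((35 - 1232*(-1/255)) - 145240) = (462187 + 170533)/((35 + 1232/255) - 145240) = 632720/(10157/255 - 145240) = 632720/(-37026043/255) = 632720*(-255/37026043) = -161343600/37026043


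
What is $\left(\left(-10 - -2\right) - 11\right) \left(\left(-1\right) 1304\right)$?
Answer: $24776$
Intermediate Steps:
$\left(\left(-10 - -2\right) - 11\right) \left(\left(-1\right) 1304\right) = \left(\left(-10 + 2\right) - 11\right) \left(-1304\right) = \left(-8 - 11\right) \left(-1304\right) = \left(-19\right) \left(-1304\right) = 24776$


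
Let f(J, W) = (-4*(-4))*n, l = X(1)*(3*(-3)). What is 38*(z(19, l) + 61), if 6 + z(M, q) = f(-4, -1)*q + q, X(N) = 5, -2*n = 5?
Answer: 68780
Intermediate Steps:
n = -5/2 (n = -½*5 = -5/2 ≈ -2.5000)
l = -45 (l = 5*(3*(-3)) = 5*(-9) = -45)
f(J, W) = -40 (f(J, W) = -4*(-4)*(-5/2) = 16*(-5/2) = -40)
z(M, q) = -6 - 39*q (z(M, q) = -6 + (-40*q + q) = -6 - 39*q)
38*(z(19, l) + 61) = 38*((-6 - 39*(-45)) + 61) = 38*((-6 + 1755) + 61) = 38*(1749 + 61) = 38*1810 = 68780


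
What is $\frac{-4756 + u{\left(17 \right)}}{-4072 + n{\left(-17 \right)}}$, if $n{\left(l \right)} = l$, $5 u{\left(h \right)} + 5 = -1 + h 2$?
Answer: $\frac{23752}{20445} \approx 1.1618$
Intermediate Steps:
$u{\left(h \right)} = - \frac{6}{5} + \frac{2 h}{5}$ ($u{\left(h \right)} = -1 + \frac{-1 + h 2}{5} = -1 + \frac{-1 + 2 h}{5} = -1 + \left(- \frac{1}{5} + \frac{2 h}{5}\right) = - \frac{6}{5} + \frac{2 h}{5}$)
$\frac{-4756 + u{\left(17 \right)}}{-4072 + n{\left(-17 \right)}} = \frac{-4756 + \left(- \frac{6}{5} + \frac{2}{5} \cdot 17\right)}{-4072 - 17} = \frac{-4756 + \left(- \frac{6}{5} + \frac{34}{5}\right)}{-4089} = \left(-4756 + \frac{28}{5}\right) \left(- \frac{1}{4089}\right) = \left(- \frac{23752}{5}\right) \left(- \frac{1}{4089}\right) = \frac{23752}{20445}$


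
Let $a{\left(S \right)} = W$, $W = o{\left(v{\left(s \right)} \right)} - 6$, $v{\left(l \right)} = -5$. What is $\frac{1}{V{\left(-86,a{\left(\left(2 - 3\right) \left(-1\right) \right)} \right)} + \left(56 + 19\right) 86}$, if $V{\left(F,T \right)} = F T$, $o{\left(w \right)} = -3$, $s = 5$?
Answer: $\frac{1}{7224} \approx 0.00013843$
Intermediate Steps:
$W = -9$ ($W = -3 - 6 = -9$)
$a{\left(S \right)} = -9$
$\frac{1}{V{\left(-86,a{\left(\left(2 - 3\right) \left(-1\right) \right)} \right)} + \left(56 + 19\right) 86} = \frac{1}{\left(-86\right) \left(-9\right) + \left(56 + 19\right) 86} = \frac{1}{774 + 75 \cdot 86} = \frac{1}{774 + 6450} = \frac{1}{7224}$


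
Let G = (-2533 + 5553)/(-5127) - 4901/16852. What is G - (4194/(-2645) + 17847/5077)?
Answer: -3259688043411463/1160239395447660 ≈ -2.8095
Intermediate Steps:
G = -76020467/86400204 (G = 3020*(-1/5127) - 4901*1/16852 = -3020/5127 - 4901/16852 = -76020467/86400204 ≈ -0.87986)
G - (4194/(-2645) + 17847/5077) = -76020467/86400204 - (4194/(-2645) + 17847/5077) = -76020467/86400204 - (4194*(-1/2645) + 17847*(1/5077)) = -76020467/86400204 - (-4194/2645 + 17847/5077) = -76020467/86400204 - 1*25912377/13428665 = -76020467/86400204 - 25912377/13428665 = -3259688043411463/1160239395447660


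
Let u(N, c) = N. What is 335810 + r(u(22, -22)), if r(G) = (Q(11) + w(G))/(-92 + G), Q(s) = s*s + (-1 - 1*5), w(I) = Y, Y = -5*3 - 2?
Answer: 1679043/5 ≈ 3.3581e+5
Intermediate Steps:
Y = -17 (Y = -15 - 2 = -17)
w(I) = -17
Q(s) = -6 + s² (Q(s) = s² + (-1 - 5) = s² - 6 = -6 + s²)
r(G) = 98/(-92 + G) (r(G) = ((-6 + 11²) - 17)/(-92 + G) = ((-6 + 121) - 17)/(-92 + G) = (115 - 17)/(-92 + G) = 98/(-92 + G))
335810 + r(u(22, -22)) = 335810 + 98/(-92 + 22) = 335810 + 98/(-70) = 335810 + 98*(-1/70) = 335810 - 7/5 = 1679043/5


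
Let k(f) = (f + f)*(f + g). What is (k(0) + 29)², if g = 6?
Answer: 841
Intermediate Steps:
k(f) = 2*f*(6 + f) (k(f) = (f + f)*(f + 6) = (2*f)*(6 + f) = 2*f*(6 + f))
(k(0) + 29)² = (2*0*(6 + 0) + 29)² = (2*0*6 + 29)² = (0 + 29)² = 29² = 841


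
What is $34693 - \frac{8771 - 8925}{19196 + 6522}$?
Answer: $\frac{5793732}{167} \approx 34693.0$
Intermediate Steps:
$34693 - \frac{8771 - 8925}{19196 + 6522} = 34693 - - \frac{154}{25718} = 34693 - \left(-154\right) \frac{1}{25718} = 34693 - - \frac{1}{167} = 34693 + \frac{1}{167} = \frac{5793732}{167}$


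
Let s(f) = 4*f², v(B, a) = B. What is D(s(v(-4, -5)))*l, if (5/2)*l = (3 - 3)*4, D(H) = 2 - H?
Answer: 0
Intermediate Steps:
l = 0 (l = 2*((3 - 3)*4)/5 = 2*(0*4)/5 = (⅖)*0 = 0)
D(s(v(-4, -5)))*l = (2 - 4*(-4)²)*0 = (2 - 4*16)*0 = (2 - 1*64)*0 = (2 - 64)*0 = -62*0 = 0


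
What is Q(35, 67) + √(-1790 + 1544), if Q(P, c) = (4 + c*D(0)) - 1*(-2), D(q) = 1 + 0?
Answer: 73 + I*√246 ≈ 73.0 + 15.684*I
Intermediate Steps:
D(q) = 1
Q(P, c) = 6 + c (Q(P, c) = (4 + c*1) - 1*(-2) = (4 + c) + 2 = 6 + c)
Q(35, 67) + √(-1790 + 1544) = (6 + 67) + √(-1790 + 1544) = 73 + √(-246) = 73 + I*√246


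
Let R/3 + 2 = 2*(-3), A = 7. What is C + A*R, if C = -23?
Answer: -191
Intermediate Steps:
R = -24 (R = -6 + 3*(2*(-3)) = -6 + 3*(-6) = -6 - 18 = -24)
C + A*R = -23 + 7*(-24) = -23 - 168 = -191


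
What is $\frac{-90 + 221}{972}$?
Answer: $\frac{131}{972} \approx 0.13477$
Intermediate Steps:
$\frac{-90 + 221}{972} = 131 \cdot \frac{1}{972} = \frac{131}{972}$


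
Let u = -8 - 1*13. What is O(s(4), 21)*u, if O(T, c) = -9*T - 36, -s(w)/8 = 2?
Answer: -2268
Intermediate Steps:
s(w) = -16 (s(w) = -8*2 = -16)
u = -21 (u = -8 - 13 = -21)
O(T, c) = -36 - 9*T
O(s(4), 21)*u = (-36 - 9*(-16))*(-21) = (-36 + 144)*(-21) = 108*(-21) = -2268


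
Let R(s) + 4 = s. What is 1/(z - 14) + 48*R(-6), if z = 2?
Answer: -5761/12 ≈ -480.08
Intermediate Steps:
R(s) = -4 + s
1/(z - 14) + 48*R(-6) = 1/(2 - 14) + 48*(-4 - 6) = 1/(-12) + 48*(-10) = -1/12 - 480 = -5761/12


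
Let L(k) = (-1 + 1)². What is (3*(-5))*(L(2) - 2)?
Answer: 30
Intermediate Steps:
L(k) = 0 (L(k) = 0² = 0)
(3*(-5))*(L(2) - 2) = (3*(-5))*(0 - 2) = -15*(-2) = 30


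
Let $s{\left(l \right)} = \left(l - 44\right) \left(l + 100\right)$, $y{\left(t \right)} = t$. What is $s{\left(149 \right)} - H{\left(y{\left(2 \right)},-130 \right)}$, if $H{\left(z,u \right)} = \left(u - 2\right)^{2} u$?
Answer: $2291265$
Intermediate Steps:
$s{\left(l \right)} = \left(-44 + l\right) \left(100 + l\right)$
$H{\left(z,u \right)} = u \left(-2 + u\right)^{2}$ ($H{\left(z,u \right)} = \left(-2 + u\right)^{2} u = u \left(-2 + u\right)^{2}$)
$s{\left(149 \right)} - H{\left(y{\left(2 \right)},-130 \right)} = \left(-4400 + 149^{2} + 56 \cdot 149\right) - - 130 \left(-2 - 130\right)^{2} = \left(-4400 + 22201 + 8344\right) - - 130 \left(-132\right)^{2} = 26145 - \left(-130\right) 17424 = 26145 - -2265120 = 26145 + 2265120 = 2291265$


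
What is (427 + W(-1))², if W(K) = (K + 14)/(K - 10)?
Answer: 21939856/121 ≈ 1.8132e+5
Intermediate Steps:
W(K) = (14 + K)/(-10 + K)
(427 + W(-1))² = (427 + (14 - 1)/(-10 - 1))² = (427 + 13/(-11))² = (427 - 1/11*13)² = (427 - 13/11)² = (4684/11)² = 21939856/121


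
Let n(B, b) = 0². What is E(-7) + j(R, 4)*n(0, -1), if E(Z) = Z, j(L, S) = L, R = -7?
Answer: -7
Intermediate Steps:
n(B, b) = 0
E(-7) + j(R, 4)*n(0, -1) = -7 - 7*0 = -7 + 0 = -7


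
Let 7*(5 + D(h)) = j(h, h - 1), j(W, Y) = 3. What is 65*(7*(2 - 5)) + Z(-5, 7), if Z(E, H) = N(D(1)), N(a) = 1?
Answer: -1364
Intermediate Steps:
D(h) = -32/7 (D(h) = -5 + (⅐)*3 = -5 + 3/7 = -32/7)
Z(E, H) = 1
65*(7*(2 - 5)) + Z(-5, 7) = 65*(7*(2 - 5)) + 1 = 65*(7*(-3)) + 1 = 65*(-21) + 1 = -1365 + 1 = -1364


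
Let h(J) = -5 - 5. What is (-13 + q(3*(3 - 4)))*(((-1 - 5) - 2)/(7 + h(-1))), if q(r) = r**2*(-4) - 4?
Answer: -424/3 ≈ -141.33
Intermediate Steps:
q(r) = -4 - 4*r**2 (q(r) = -4*r**2 - 4 = -4 - 4*r**2)
h(J) = -10
(-13 + q(3*(3 - 4)))*(((-1 - 5) - 2)/(7 + h(-1))) = (-13 + (-4 - 4*9*(3 - 4)**2))*(((-1 - 5) - 2)/(7 - 10)) = (-13 + (-4 - 4*(3*(-1))**2))*((-6 - 2)/(-3)) = (-13 + (-4 - 4*(-3)**2))*(-8*(-1/3)) = (-13 + (-4 - 4*9))*(8/3) = (-13 + (-4 - 36))*(8/3) = (-13 - 40)*(8/3) = -53*8/3 = -424/3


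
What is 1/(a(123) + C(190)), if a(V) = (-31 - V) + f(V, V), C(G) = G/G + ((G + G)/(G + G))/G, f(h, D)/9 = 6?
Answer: -190/18809 ≈ -0.010102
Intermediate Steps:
f(h, D) = 54 (f(h, D) = 9*6 = 54)
C(G) = 1 + 1/G (C(G) = 1 + ((2*G)/((2*G)))/G = 1 + ((2*G)*(1/(2*G)))/G = 1 + 1/G)
a(V) = 23 - V (a(V) = (-31 - V) + 54 = 23 - V)
1/(a(123) + C(190)) = 1/((23 - 1*123) + (1 + 190)/190) = 1/((23 - 123) + (1/190)*191) = 1/(-100 + 191/190) = 1/(-18809/190) = -190/18809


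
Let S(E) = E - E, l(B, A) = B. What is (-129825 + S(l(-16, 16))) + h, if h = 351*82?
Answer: -101043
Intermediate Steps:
S(E) = 0
h = 28782
(-129825 + S(l(-16, 16))) + h = (-129825 + 0) + 28782 = -129825 + 28782 = -101043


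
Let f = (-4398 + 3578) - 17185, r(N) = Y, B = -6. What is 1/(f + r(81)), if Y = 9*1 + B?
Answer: -1/18002 ≈ -5.5549e-5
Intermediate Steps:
Y = 3 (Y = 9*1 - 6 = 9 - 6 = 3)
r(N) = 3
f = -18005 (f = -820 - 17185 = -18005)
1/(f + r(81)) = 1/(-18005 + 3) = 1/(-18002) = -1/18002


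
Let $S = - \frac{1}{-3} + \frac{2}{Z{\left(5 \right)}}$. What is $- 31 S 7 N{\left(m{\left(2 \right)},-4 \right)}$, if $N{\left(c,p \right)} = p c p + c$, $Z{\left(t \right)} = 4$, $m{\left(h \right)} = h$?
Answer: $- \frac{18445}{3} \approx -6148.3$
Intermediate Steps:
$N{\left(c,p \right)} = c + c p^{2}$ ($N{\left(c,p \right)} = c p p + c = c p^{2} + c = c + c p^{2}$)
$S = \frac{5}{6}$ ($S = - \frac{1}{-3} + \frac{2}{4} = \left(-1\right) \left(- \frac{1}{3}\right) + 2 \cdot \frac{1}{4} = \frac{1}{3} + \frac{1}{2} = \frac{5}{6} \approx 0.83333$)
$- 31 S 7 N{\left(m{\left(2 \right)},-4 \right)} = - 31 \cdot \frac{5}{6} \cdot 7 \cdot 2 \left(1 + \left(-4\right)^{2}\right) = - 31 \frac{35 \cdot 2 \left(1 + 16\right)}{6} = - 31 \frac{35 \cdot 2 \cdot 17}{6} = - 31 \cdot \frac{35}{6} \cdot 34 = \left(-31\right) \frac{595}{3} = - \frac{18445}{3}$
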